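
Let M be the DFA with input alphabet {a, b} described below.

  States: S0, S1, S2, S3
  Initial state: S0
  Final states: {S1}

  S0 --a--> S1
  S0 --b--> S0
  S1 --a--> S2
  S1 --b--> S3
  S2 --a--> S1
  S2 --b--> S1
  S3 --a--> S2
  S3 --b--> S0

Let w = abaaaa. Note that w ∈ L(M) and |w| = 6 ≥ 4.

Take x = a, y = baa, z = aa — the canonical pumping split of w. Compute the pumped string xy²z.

abaabaaaa

xy^2z = a·baa·baa·aa = abaabaaaa.
Reading y = baa takes M from S1 back to S1, so after x·y·y the machine is still in S1, and z then leads to the accepting state S1. Hence abaabaaaa ∈ L(M).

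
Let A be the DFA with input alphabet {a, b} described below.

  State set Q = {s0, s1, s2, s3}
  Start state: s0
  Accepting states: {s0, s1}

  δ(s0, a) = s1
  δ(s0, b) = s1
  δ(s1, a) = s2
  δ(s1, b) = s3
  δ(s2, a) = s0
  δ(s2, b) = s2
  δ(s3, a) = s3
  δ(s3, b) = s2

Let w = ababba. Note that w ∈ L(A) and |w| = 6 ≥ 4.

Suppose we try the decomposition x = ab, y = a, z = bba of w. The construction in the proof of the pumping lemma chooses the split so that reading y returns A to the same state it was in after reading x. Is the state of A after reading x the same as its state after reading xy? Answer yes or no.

yes

Run of A on the first 3 characters of w = a b a:
  step 0: s0  (start)
  step 1: s1  (read a: s0→s1)
  step 2: s3  (read b: s1→s3)
  step 3: s3  (read a: s3→s3)

After x (step 2): s3. After xy (step 3): s3.
They match, so y = a drives A around a cycle from s3 back to itself; pumping y any number of times keeps A in s3 before reading z, and xyⁱz ∈ L(A) for every i ≥ 0.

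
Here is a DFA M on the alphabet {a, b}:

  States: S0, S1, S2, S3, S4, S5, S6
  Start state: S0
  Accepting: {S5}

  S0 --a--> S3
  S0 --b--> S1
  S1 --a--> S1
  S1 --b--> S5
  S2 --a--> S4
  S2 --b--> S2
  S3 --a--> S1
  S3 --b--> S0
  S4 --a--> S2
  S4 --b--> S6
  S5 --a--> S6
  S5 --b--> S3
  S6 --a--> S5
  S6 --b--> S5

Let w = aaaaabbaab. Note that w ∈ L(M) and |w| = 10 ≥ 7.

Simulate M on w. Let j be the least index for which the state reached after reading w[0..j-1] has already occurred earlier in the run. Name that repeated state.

S1

State sequence: S0 -a-> S3 -a-> S1 -a-> S1 -a-> S1 -a-> S1 -b-> S5 -b-> S3 -a-> S1 -a-> S1 -b-> S5
First repeat at step 3: S1 was already visited.

The earliest repeat is at step j = 3: M is in S1, which it already visited at step i = 2.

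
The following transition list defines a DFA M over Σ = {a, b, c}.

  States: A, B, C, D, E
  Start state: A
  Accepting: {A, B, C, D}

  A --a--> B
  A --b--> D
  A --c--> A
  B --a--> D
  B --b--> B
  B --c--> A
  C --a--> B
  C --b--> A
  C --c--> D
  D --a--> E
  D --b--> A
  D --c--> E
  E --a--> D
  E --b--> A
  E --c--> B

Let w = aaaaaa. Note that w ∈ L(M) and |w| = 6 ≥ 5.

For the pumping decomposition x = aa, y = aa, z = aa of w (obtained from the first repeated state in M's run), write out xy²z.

aaaaaaaa

xy^2z = aa·aa·aa·aa = aaaaaaaa.
Reading y = aa takes M from D back to D, so after x·y·y the machine is still in D, and z then leads to the accepting state D. Hence aaaaaaaa ∈ L(M).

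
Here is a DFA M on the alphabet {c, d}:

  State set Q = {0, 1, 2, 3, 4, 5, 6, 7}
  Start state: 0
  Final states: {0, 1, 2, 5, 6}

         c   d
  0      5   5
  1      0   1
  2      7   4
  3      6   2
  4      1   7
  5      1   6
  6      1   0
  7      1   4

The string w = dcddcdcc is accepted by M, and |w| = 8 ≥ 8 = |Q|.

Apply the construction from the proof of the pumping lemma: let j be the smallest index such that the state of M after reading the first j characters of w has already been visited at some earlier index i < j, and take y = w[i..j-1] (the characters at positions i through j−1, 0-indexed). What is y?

d

State sequence: 0 -d-> 5 -c-> 1 -d-> 1 -d-> 1 -c-> 0 -d-> 5 -c-> 1 -c-> 0
First repeat at step 3: 1 was already visited.

So i = 2, j = 3, giving x = w[0:2] = dc, y = w[2:3] = d, z = w[3:8] = dcdcc.
Check: |xy| = 3 ≤ 8 and |y| = 1 ≥ 1. Reading y takes M from 1 back to 1, so every xyⁱz is accepted.
The DFA has 8 states, so the proof of the pumping lemma guarantees a repeated state among the first 8+1 visited; the segment between the two visits is the pumpable y.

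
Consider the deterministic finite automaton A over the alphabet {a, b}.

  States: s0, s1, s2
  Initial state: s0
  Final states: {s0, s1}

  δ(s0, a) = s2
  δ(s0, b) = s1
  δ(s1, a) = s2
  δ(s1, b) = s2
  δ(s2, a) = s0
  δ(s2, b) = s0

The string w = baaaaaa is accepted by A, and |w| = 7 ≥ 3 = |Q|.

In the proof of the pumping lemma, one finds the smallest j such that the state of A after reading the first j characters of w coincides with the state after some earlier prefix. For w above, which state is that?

Run of A on w = b a a a a a a:
  step 0: s0  (start)
  step 1: s1  (read b: s0→s1)
  step 2: s2  (read a: s1→s2)
  step 3: s0  (read a: s2→s0)   ← first repeat (s0 seen earlier)
  step 4: s2  (read a: s0→s2)
  step 5: s0  (read a: s2→s0)
  step 6: s2  (read a: s0→s2)
  step 7: s0  (read a: s2→s0)

The earliest repeat is at step j = 3: A is in s0, which it already visited at step i = 0.

s0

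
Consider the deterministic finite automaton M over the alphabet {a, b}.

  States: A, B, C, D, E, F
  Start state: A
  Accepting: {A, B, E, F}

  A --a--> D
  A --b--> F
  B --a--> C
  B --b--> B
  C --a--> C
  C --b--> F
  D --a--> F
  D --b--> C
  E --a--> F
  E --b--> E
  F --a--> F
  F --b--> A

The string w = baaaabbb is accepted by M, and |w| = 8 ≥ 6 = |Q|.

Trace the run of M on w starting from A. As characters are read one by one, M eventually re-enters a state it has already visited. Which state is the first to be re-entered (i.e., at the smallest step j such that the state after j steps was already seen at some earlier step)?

F

State sequence: A -b-> F -a-> F -a-> F -a-> F -a-> F -b-> A -b-> F -b-> A
First repeat at step 2: F was already visited.

The earliest repeat is at step j = 2: M is in F, which it already visited at step i = 1.
Pumping length from the standard proof: p = 6 (the number of states). The repeated state found above gives |xy| = j ≤ 6 and |y| = j − i ≥ 1.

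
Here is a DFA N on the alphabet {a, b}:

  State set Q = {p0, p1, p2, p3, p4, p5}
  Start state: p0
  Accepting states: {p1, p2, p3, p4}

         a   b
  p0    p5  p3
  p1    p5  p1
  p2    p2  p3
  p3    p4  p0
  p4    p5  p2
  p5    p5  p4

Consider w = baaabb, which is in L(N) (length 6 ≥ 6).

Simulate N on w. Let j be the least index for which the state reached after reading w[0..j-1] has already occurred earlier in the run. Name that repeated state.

Run of N on w = b a a a b b:
  step 0: p0  (start)
  step 1: p3  (read b: p0→p3)
  step 2: p4  (read a: p3→p4)
  step 3: p5  (read a: p4→p5)
  step 4: p5  (read a: p5→p5)   ← first repeat (p5 seen earlier)
  step 5: p4  (read b: p5→p4)
  step 6: p2  (read b: p4→p2)

The earliest repeat is at step j = 4: N is in p5, which it already visited at step i = 3.

p5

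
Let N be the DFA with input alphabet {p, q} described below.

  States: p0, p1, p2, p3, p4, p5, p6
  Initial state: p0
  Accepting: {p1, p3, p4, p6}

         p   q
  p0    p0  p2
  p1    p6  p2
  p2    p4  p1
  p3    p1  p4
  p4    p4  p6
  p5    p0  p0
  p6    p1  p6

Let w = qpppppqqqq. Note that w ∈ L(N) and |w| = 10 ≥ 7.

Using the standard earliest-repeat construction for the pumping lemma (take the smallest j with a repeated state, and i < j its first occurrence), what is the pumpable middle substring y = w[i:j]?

State sequence: p0 -q-> p2 -p-> p4 -p-> p4 -p-> p4 -p-> p4 -p-> p4 -q-> p6 -q-> p6 -q-> p6 -q-> p6
First repeat at step 3: p4 was already visited.

So i = 2, j = 3, giving x = w[0:2] = qp, y = w[2:3] = p, z = w[3:10] = pppqqqq.
Check: |xy| = 3 ≤ 7 and |y| = 1 ≥ 1. Reading y takes N from p4 back to p4, so every xyⁱz is accepted.

p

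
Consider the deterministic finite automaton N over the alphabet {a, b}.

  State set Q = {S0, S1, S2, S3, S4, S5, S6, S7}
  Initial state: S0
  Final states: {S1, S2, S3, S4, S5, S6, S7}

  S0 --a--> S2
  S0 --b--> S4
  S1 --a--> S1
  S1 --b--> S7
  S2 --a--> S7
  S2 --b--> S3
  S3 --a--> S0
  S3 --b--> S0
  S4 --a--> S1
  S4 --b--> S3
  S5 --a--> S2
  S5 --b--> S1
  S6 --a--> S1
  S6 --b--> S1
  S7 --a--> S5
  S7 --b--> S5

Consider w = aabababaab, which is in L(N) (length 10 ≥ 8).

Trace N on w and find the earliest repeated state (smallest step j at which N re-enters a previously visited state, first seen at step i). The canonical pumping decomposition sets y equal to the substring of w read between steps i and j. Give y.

Run of N on w = a a b a b a b a a b:
  step 0: S0  (start)
  step 1: S2  (read a: S0→S2)
  step 2: S7  (read a: S2→S7)
  step 3: S5  (read b: S7→S5)
  step 4: S2  (read a: S5→S2)   ← first repeat (S2 seen earlier)
  step 5: S3  (read b: S2→S3)
  step 6: S0  (read a: S3→S0)
  step 7: S4  (read b: S0→S4)
  step 8: S1  (read a: S4→S1)
  step 9: S1  (read a: S1→S1)
  step 10: S7  (read b: S1→S7)

So i = 1, j = 4, giving x = w[0:1] = a, y = w[1:4] = aba, z = w[4:10] = babaab.
Check: |xy| = 4 ≤ 8 and |y| = 3 ≥ 1. Reading y takes N from S2 back to S2, so every xyⁱz is accepted.

aba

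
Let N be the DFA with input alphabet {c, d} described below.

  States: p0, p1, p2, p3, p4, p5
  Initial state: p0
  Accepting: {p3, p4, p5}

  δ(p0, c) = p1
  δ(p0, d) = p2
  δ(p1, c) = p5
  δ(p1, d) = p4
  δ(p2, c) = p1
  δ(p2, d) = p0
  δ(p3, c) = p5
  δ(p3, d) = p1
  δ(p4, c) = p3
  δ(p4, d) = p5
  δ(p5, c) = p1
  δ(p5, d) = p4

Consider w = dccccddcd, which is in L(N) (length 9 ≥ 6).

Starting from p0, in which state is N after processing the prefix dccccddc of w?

State sequence: p0 -d-> p2 -c-> p1 -c-> p5 -c-> p1 -c-> p5 -d-> p4 -d-> p5 -c-> p1

After reading 8 characters, N is in state p1.
(This kind of state-tracing is the core of the pumping-lemma construction: with 6 states, pigeonhole forces a repeat within the first 6 steps.)

p1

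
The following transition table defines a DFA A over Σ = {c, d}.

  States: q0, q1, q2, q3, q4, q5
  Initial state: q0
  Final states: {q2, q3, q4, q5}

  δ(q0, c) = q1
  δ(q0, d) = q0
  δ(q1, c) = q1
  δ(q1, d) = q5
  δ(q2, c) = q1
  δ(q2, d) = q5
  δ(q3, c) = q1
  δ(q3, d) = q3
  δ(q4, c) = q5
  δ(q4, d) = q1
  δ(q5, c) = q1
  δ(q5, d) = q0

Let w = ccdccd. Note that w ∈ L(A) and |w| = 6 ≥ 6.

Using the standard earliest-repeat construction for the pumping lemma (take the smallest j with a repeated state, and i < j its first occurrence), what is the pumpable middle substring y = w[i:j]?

c

State sequence: q0 -c-> q1 -c-> q1 -d-> q5 -c-> q1 -c-> q1 -d-> q5
First repeat at step 2: q1 was already visited.

So i = 1, j = 2, giving x = w[0:1] = c, y = w[1:2] = c, z = w[2:6] = dccd.
Check: |xy| = 2 ≤ 6 and |y| = 1 ≥ 1. Reading y takes A from q1 back to q1, so every xyⁱz is accepted.
Since A has 6 states, any run of length ≥ 6 visits 6+1 states, so by pigeonhole some state repeats within the first 6 steps — that repeat gives the pumpable loop.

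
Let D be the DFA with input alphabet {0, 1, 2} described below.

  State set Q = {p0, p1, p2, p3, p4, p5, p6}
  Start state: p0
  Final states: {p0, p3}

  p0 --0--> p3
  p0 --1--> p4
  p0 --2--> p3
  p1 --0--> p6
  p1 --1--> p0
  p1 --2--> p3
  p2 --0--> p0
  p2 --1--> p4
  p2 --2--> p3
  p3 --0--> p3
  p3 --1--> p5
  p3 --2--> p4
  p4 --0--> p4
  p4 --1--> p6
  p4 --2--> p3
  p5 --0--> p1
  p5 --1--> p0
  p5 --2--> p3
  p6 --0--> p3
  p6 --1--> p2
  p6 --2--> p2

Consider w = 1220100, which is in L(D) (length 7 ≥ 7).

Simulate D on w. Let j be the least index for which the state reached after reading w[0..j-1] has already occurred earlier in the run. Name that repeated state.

p4

State sequence: p0 -1-> p4 -2-> p3 -2-> p4 -0-> p4 -1-> p6 -0-> p3 -0-> p3
First repeat at step 3: p4 was already visited.

The earliest repeat is at step j = 3: D is in p4, which it already visited at step i = 1.
Since D has 7 states, any run of length ≥ 7 visits 7+1 states, so by pigeonhole some state repeats within the first 7 steps — that repeat gives the pumpable loop.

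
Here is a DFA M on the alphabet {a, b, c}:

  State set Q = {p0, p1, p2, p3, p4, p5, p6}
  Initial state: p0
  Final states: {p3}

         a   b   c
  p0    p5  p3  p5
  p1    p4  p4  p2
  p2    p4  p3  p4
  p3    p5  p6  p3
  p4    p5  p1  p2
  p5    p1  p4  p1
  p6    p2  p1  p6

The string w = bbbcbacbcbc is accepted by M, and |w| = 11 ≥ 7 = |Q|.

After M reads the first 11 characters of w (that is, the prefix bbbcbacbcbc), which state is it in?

p3

State sequence: p0 -b-> p3 -b-> p6 -b-> p1 -c-> p2 -b-> p3 -a-> p5 -c-> p1 -b-> p4 -c-> p2 -b-> p3 -c-> p3

After reading 11 characters, M is in state p3.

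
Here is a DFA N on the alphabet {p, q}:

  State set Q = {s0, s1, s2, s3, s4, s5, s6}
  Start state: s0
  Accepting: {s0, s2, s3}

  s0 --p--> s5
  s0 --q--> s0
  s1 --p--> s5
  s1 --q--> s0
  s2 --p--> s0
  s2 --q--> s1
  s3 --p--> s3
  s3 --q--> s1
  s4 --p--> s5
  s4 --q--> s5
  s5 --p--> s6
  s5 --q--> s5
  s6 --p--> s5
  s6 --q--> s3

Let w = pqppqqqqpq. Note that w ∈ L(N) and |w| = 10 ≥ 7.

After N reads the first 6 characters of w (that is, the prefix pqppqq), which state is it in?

State sequence: s0 -p-> s5 -q-> s5 -p-> s6 -p-> s5 -q-> s5 -q-> s5

After reading 6 characters, N is in state s5.

s5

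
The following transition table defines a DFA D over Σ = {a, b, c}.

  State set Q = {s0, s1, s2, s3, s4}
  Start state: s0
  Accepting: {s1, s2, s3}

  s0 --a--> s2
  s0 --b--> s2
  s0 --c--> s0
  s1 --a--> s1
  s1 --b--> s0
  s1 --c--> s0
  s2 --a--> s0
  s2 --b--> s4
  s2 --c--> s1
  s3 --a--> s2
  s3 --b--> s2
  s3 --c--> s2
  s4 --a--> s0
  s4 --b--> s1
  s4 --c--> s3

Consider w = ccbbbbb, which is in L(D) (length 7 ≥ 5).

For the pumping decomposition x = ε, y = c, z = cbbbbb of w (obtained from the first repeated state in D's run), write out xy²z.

xy^2z = ε·c·c·cbbbbb = cccbbbbb.
Reading y = c takes D from s0 back to s0, so after x·y·y the machine is still in s0, and z then leads to the accepting state s2. Hence cccbbbbb ∈ L(D).

cccbbbbb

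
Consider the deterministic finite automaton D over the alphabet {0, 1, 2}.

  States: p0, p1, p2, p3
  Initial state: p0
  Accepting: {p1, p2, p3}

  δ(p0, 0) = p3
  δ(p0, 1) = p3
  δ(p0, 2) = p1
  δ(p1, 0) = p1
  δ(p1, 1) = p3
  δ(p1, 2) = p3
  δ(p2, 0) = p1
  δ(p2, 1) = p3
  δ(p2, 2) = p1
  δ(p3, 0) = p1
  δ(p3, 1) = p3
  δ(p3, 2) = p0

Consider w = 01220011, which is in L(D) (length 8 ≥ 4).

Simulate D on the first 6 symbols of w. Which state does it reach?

Run of D on the first 6 characters of w = 0 1 2 2 0 0:
  step 0: p0  (start)
  step 1: p3  (read 0: p0→p3)
  step 2: p3  (read 1: p3→p3)
  step 3: p0  (read 2: p3→p0)
  step 4: p1  (read 2: p0→p1)
  step 5: p1  (read 0: p1→p1)
  step 6: p1  (read 0: p1→p1)

After reading 6 characters, D is in state p1.

p1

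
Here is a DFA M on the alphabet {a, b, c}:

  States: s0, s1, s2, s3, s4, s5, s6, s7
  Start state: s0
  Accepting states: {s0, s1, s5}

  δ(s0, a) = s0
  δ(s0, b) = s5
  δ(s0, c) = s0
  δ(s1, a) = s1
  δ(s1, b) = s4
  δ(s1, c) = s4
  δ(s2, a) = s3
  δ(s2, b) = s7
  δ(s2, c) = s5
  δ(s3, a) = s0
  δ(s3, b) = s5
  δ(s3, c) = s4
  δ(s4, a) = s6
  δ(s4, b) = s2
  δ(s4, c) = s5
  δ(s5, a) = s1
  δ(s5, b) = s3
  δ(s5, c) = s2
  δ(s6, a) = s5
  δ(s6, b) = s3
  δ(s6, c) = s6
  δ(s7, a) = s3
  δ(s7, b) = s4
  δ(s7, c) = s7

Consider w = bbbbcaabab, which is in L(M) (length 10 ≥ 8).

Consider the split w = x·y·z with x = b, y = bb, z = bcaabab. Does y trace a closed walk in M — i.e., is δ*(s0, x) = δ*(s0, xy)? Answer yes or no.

yes

Run of M on the first 3 characters of w = b b b:
  step 0: s0  (start)
  step 1: s5  (read b: s0→s5)
  step 2: s3  (read b: s5→s3)
  step 3: s5  (read b: s3→s5)

After x (step 1): s5. After xy (step 3): s5.
They match, so y = bb drives M around a cycle from s5 back to itself; pumping y any number of times keeps M in s5 before reading z, and xyⁱz ∈ L(M) for every i ≥ 0.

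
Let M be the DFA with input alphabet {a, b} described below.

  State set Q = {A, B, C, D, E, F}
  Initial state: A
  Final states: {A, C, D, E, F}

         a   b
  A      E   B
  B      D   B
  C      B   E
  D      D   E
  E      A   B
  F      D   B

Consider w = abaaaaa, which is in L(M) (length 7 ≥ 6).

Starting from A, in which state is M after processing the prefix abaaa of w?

State sequence: A -a-> E -b-> B -a-> D -a-> D -a-> D

After reading 5 characters, M is in state D.
(This kind of state-tracing is the core of the pumping-lemma construction: with 6 states, pigeonhole forces a repeat within the first 6 steps.)

D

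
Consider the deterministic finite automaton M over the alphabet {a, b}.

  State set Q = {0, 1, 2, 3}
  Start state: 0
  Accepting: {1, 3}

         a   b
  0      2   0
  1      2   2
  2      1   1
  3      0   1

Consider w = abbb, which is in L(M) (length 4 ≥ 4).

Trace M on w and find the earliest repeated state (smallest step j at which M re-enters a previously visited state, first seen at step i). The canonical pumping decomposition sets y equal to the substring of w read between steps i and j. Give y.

bb

State sequence: 0 -a-> 2 -b-> 1 -b-> 2 -b-> 1
First repeat at step 3: 2 was already visited.

So i = 1, j = 3, giving x = w[0:1] = a, y = w[1:3] = bb, z = w[3:4] = b.
Check: |xy| = 3 ≤ 4 and |y| = 2 ≥ 1. Reading y takes M from 2 back to 2, so every xyⁱz is accepted.
With |Q| = 4, pigeonhole forces a state repeat no later than step 4; the substring read between the first and second visits to that state can be pumped.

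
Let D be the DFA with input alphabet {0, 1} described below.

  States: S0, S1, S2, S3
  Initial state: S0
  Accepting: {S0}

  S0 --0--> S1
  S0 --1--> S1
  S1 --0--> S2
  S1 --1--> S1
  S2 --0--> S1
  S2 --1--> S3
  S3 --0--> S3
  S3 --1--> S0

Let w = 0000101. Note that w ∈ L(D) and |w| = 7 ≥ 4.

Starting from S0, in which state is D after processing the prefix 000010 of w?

S3

Run of D on the first 6 characters of w = 0 0 0 0 1 0:
  step 0: S0  (start)
  step 1: S1  (read 0: S0→S1)
  step 2: S2  (read 0: S1→S2)
  step 3: S1  (read 0: S2→S1)
  step 4: S2  (read 0: S1→S2)
  step 5: S3  (read 1: S2→S3)
  step 6: S3  (read 0: S3→S3)

After reading 6 characters, D is in state S3.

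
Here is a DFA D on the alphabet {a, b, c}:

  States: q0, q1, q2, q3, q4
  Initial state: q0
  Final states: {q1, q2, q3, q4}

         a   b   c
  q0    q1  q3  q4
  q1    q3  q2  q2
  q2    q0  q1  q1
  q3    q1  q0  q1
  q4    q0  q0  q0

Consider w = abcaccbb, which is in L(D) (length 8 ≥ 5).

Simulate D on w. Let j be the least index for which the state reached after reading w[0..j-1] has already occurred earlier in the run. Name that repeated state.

q1

State sequence: q0 -a-> q1 -b-> q2 -c-> q1 -a-> q3 -c-> q1 -c-> q2 -b-> q1 -b-> q2
First repeat at step 3: q1 was already visited.

The earliest repeat is at step j = 3: D is in q1, which it already visited at step i = 1.
With |Q| = 5, pigeonhole forces a state repeat no later than step 5; the substring read between the first and second visits to that state can be pumped.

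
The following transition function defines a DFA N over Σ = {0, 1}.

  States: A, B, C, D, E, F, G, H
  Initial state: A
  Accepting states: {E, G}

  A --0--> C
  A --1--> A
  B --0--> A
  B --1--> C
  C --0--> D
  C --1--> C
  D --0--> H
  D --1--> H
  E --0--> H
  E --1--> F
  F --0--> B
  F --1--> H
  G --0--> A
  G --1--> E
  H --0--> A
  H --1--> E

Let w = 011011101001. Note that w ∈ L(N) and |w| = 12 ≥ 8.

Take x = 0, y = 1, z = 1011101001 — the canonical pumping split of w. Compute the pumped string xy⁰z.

xy⁰z = xz = 0·1011101001 = 01011101001.
Reading y = 1 takes N from C back to C, so after x the machine is still in C, and z then leads to the accepting state E. Hence 01011101001 ∈ L(N).

01011101001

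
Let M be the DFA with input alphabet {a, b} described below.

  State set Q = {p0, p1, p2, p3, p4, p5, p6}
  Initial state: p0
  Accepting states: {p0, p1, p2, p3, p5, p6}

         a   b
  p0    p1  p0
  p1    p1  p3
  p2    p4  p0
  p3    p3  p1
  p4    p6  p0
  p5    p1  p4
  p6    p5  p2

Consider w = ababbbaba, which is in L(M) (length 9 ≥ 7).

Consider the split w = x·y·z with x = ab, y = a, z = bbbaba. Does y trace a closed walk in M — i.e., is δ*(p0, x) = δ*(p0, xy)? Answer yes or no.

yes

Run of M on the first 3 characters of w = a b a:
  step 0: p0  (start)
  step 1: p1  (read a: p0→p1)
  step 2: p3  (read b: p1→p3)
  step 3: p3  (read a: p3→p3)

After x (step 2): p3. After xy (step 3): p3.
They match, so y = a drives M around a cycle from p3 back to itself; pumping y any number of times keeps M in p3 before reading z, and xyⁱz ∈ L(M) for every i ≥ 0.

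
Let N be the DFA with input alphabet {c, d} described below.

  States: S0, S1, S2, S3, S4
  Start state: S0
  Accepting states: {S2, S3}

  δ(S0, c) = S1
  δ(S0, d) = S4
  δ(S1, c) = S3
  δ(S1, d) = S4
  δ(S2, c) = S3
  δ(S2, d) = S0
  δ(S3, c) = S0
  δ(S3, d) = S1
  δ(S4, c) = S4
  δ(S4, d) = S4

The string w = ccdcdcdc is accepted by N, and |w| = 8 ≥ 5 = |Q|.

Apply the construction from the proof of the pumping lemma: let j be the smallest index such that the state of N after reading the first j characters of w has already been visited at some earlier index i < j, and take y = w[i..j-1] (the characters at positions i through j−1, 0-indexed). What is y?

cd

State sequence: S0 -c-> S1 -c-> S3 -d-> S1 -c-> S3 -d-> S1 -c-> S3 -d-> S1 -c-> S3
First repeat at step 3: S1 was already visited.

So i = 1, j = 3, giving x = w[0:1] = c, y = w[1:3] = cd, z = w[3:8] = cdcdc.
Check: |xy| = 3 ≤ 5 and |y| = 2 ≥ 1. Reading y takes N from S1 back to S1, so every xyⁱz is accepted.
Pumping length from the standard proof: p = 5 (the number of states). The repeated state found above gives |xy| = j ≤ 5 and |y| = j − i ≥ 1.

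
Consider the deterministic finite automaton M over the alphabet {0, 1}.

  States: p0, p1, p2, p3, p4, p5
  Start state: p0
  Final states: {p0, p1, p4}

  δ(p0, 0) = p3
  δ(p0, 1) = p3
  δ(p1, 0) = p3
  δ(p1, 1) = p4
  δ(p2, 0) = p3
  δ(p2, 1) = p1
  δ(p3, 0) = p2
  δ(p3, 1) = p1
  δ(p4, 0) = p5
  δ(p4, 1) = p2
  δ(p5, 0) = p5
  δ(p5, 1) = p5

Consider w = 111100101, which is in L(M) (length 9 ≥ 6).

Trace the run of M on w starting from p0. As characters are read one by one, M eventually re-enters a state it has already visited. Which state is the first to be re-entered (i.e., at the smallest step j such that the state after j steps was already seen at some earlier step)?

State sequence: p0 -1-> p3 -1-> p1 -1-> p4 -1-> p2 -0-> p3 -0-> p2 -1-> p1 -0-> p3 -1-> p1
First repeat at step 5: p3 was already visited.

The earliest repeat is at step j = 5: M is in p3, which it already visited at step i = 1.
Pumping length from the standard proof: p = 6 (the number of states). The repeated state found above gives |xy| = j ≤ 6 and |y| = j − i ≥ 1.

p3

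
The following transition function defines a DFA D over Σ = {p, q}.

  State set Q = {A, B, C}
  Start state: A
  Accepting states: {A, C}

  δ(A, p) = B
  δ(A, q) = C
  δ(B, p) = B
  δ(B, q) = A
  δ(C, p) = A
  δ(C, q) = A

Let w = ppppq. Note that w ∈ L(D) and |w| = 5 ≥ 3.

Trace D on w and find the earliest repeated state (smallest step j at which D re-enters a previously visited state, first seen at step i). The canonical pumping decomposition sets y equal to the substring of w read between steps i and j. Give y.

Run of D on w = p p p p q:
  step 0: A  (start)
  step 1: B  (read p: A→B)
  step 2: B  (read p: B→B)   ← first repeat (B seen earlier)
  step 3: B  (read p: B→B)
  step 4: B  (read p: B→B)
  step 5: A  (read q: B→A)

So i = 1, j = 2, giving x = w[0:1] = p, y = w[1:2] = p, z = w[2:5] = ppq.
Check: |xy| = 2 ≤ 3 and |y| = 1 ≥ 1. Reading y takes D from B back to B, so every xyⁱz is accepted.
The DFA has 3 states, so the proof of the pumping lemma guarantees a repeated state among the first 3+1 visited; the segment between the two visits is the pumpable y.

p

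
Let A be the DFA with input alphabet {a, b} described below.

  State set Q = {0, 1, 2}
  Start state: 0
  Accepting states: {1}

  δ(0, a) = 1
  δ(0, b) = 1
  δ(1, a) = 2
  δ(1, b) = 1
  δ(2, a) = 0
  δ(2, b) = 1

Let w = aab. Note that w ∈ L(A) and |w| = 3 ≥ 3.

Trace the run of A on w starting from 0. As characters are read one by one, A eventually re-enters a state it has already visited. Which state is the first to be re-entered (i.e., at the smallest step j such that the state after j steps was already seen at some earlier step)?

State sequence: 0 -a-> 1 -a-> 2 -b-> 1
First repeat at step 3: 1 was already visited.

The earliest repeat is at step j = 3: A is in 1, which it already visited at step i = 1.
The DFA has 3 states, so the proof of the pumping lemma guarantees a repeated state among the first 3+1 visited; the segment between the two visits is the pumpable y.

1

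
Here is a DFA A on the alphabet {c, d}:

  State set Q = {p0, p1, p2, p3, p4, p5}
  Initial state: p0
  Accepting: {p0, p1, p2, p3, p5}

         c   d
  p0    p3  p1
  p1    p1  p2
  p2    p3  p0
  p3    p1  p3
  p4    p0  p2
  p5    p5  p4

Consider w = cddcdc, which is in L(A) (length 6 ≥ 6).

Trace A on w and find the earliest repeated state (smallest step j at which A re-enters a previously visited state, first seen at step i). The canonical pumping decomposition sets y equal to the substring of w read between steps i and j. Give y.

d

State sequence: p0 -c-> p3 -d-> p3 -d-> p3 -c-> p1 -d-> p2 -c-> p3
First repeat at step 2: p3 was already visited.

So i = 1, j = 2, giving x = w[0:1] = c, y = w[1:2] = d, z = w[2:6] = dcdc.
Check: |xy| = 2 ≤ 6 and |y| = 1 ≥ 1. Reading y takes A from p3 back to p3, so every xyⁱz is accepted.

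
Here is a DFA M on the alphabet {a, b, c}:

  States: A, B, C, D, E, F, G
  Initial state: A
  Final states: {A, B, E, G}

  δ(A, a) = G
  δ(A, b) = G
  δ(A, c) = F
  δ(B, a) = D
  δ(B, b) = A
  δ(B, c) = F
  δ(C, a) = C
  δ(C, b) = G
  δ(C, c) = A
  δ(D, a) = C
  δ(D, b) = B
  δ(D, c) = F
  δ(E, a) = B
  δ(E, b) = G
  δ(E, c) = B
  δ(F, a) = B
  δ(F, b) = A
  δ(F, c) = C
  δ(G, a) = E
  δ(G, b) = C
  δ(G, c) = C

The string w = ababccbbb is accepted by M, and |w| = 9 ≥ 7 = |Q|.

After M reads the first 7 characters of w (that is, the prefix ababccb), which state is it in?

Run of M on the first 7 characters of w = a b a b c c b:
  step 0: A  (start)
  step 1: G  (read a: A→G)
  step 2: C  (read b: G→C)
  step 3: C  (read a: C→C)
  step 4: G  (read b: C→G)
  step 5: C  (read c: G→C)
  step 6: A  (read c: C→A)
  step 7: G  (read b: A→G)

After reading 7 characters, M is in state G.

G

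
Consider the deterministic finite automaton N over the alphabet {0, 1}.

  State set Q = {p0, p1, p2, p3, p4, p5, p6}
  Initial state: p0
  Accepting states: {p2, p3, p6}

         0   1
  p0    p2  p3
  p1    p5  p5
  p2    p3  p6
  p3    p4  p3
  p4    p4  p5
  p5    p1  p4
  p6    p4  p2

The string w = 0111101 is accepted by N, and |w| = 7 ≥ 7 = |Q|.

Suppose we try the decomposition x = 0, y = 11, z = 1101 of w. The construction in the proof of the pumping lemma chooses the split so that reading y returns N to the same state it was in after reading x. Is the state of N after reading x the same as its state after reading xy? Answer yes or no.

Run of N on the first 3 characters of w = 0 1 1:
  step 0: p0  (start)
  step 1: p2  (read 0: p0→p2)
  step 2: p6  (read 1: p2→p6)
  step 3: p2  (read 1: p6→p2)

After x (step 1): p2. After xy (step 3): p2.
They match, so y = 11 drives N around a cycle from p2 back to itself; pumping y any number of times keeps N in p2 before reading z, and xyⁱz ∈ L(N) for every i ≥ 0.

yes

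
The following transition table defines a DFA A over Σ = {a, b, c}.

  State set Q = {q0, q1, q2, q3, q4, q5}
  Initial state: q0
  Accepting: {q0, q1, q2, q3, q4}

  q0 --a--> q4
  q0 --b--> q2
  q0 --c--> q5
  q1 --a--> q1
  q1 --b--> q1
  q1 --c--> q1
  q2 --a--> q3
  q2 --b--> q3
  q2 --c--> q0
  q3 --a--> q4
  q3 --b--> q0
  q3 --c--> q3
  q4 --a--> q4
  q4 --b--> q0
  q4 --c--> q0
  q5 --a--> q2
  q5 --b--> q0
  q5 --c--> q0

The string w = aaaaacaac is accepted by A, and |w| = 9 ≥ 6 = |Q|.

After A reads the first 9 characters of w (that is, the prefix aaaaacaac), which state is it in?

q0

Run of A on the first 9 characters of w = a a a a a c a a c:
  step 0: q0  (start)
  step 1: q4  (read a: q0→q4)
  step 2: q4  (read a: q4→q4)
  step 3: q4  (read a: q4→q4)
  step 4: q4  (read a: q4→q4)
  step 5: q4  (read a: q4→q4)
  step 6: q0  (read c: q4→q0)
  step 7: q4  (read a: q0→q4)
  step 8: q4  (read a: q4→q4)
  step 9: q0  (read c: q4→q0)

After reading 9 characters, A is in state q0.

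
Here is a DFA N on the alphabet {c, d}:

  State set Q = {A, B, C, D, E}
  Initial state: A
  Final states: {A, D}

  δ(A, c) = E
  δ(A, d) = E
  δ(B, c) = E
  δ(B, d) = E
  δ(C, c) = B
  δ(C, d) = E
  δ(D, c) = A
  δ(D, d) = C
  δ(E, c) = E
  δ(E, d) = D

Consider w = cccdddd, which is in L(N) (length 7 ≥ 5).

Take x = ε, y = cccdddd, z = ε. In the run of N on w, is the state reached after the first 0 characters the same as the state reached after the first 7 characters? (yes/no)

no

State sequence: A -c-> E -c-> E -c-> E -d-> D -d-> C -d-> E -d-> D

After x (step 0): A. After xy (step 7): D.
They differ (A ≠ D), so y is not a cycle from the state after x; this split is not the one the pumping-lemma construction produces, and pumping y need not keep the string in L(N).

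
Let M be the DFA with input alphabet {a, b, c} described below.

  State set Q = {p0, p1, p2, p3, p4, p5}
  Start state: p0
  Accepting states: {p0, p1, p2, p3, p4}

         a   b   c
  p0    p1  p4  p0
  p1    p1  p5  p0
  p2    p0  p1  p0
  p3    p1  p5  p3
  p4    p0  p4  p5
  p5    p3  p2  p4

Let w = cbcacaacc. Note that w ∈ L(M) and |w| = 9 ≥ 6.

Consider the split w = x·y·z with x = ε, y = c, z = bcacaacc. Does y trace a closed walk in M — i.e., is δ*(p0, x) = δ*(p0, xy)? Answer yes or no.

yes

Run of M on the first 1 characters of w = c:
  step 0: p0  (start)
  step 1: p0  (read c: p0→p0)

After x (step 0): p0. After xy (step 1): p0.
They match, so y = c drives M around a cycle from p0 back to itself; pumping y any number of times keeps M in p0 before reading z, and xyⁱz ∈ L(M) for every i ≥ 0.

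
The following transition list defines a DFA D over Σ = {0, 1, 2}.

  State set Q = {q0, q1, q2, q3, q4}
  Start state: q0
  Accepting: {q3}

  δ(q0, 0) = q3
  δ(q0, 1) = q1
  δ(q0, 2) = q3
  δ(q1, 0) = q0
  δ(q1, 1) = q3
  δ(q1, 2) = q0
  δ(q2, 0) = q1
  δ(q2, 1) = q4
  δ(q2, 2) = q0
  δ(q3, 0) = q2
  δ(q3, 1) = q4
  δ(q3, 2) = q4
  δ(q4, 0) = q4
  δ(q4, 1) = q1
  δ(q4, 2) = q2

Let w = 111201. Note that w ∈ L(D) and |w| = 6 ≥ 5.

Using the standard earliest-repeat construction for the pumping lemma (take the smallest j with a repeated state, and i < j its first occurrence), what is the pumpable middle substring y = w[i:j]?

Run of D on w = 1 1 1 2 0 1:
  step 0: q0  (start)
  step 1: q1  (read 1: q0→q1)
  step 2: q3  (read 1: q1→q3)
  step 3: q4  (read 1: q3→q4)
  step 4: q2  (read 2: q4→q2)
  step 5: q1  (read 0: q2→q1)   ← first repeat (q1 seen earlier)
  step 6: q3  (read 1: q1→q3)

So i = 1, j = 5, giving x = w[0:1] = 1, y = w[1:5] = 1120, z = w[5:6] = 1.
Check: |xy| = 5 ≤ 5 and |y| = 4 ≥ 1. Reading y takes D from q1 back to q1, so every xyⁱz is accepted.

1120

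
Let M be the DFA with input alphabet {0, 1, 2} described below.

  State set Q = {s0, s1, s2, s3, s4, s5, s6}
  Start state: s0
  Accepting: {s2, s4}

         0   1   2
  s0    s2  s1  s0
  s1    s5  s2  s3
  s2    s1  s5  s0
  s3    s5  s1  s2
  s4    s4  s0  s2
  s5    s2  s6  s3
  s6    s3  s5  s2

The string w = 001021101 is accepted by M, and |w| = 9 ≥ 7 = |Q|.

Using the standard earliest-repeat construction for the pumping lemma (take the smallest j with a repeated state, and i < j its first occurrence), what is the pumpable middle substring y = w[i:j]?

Run of M on w = 0 0 1 0 2 1 1 0 1:
  step 0: s0  (start)
  step 1: s2  (read 0: s0→s2)
  step 2: s1  (read 0: s2→s1)
  step 3: s2  (read 1: s1→s2)   ← first repeat (s2 seen earlier)
  step 4: s1  (read 0: s2→s1)
  step 5: s3  (read 2: s1→s3)
  step 6: s1  (read 1: s3→s1)
  step 7: s2  (read 1: s1→s2)
  step 8: s1  (read 0: s2→s1)
  step 9: s2  (read 1: s1→s2)

So i = 1, j = 3, giving x = w[0:1] = 0, y = w[1:3] = 01, z = w[3:9] = 021101.
Check: |xy| = 3 ≤ 7 and |y| = 2 ≥ 1. Reading y takes M from s2 back to s2, so every xyⁱz is accepted.
Since M has 7 states, any run of length ≥ 7 visits 7+1 states, so by pigeonhole some state repeats within the first 7 steps — that repeat gives the pumpable loop.

01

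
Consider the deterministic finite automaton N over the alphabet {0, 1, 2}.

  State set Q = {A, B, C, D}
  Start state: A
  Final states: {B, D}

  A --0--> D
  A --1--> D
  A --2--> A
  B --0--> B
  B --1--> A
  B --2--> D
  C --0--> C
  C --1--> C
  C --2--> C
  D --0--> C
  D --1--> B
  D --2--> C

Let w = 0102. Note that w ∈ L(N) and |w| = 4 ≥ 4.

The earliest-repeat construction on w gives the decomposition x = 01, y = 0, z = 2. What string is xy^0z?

012

xy⁰z = xz = 01·2 = 012.
Reading y = 0 takes N from B back to B, so after x the machine is still in B, and z then leads to the accepting state D. Hence 012 ∈ L(N).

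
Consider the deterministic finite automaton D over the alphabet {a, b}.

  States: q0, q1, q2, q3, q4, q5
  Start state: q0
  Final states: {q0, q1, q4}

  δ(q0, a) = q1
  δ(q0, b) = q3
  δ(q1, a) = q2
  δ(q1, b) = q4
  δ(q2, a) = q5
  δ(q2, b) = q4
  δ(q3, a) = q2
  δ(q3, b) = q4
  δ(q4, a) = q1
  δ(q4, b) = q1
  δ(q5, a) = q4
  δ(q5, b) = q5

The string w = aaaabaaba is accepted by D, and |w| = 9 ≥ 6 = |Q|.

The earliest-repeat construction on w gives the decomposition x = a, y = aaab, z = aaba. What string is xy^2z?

xy^2z = a·aaab·aaab·aaba = aaaabaaabaaba.
Reading y = aaab takes D from q1 back to q1, so after x·y·y the machine is still in q1, and z then leads to the accepting state q4. Hence aaaabaaabaaba ∈ L(D).

aaaabaaabaaba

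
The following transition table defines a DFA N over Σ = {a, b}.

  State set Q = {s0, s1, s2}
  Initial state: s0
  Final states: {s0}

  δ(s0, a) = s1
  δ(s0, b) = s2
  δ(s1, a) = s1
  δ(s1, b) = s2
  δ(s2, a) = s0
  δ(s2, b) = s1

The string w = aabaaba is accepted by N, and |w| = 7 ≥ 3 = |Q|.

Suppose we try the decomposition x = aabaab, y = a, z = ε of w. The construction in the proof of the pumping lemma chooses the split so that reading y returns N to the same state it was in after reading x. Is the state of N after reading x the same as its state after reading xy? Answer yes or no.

State sequence: s0 -a-> s1 -a-> s1 -b-> s2 -a-> s0 -a-> s1 -b-> s2 -a-> s0

After x (step 6): s2. After xy (step 7): s0.
They differ (s2 ≠ s0), so y is not a cycle from the state after x; this split is not the one the pumping-lemma construction produces, and pumping y need not keep the string in L(N).

no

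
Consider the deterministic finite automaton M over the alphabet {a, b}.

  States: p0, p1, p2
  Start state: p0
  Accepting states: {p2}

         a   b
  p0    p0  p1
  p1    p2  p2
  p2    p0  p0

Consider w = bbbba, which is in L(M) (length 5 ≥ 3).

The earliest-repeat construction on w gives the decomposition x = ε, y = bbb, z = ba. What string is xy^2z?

xy^2z = ε·bbb·bbb·ba = bbbbbbba.
Reading y = bbb takes M from p0 back to p0, so after x·y·y the machine is still in p0, and z then leads to the accepting state p2. Hence bbbbbbba ∈ L(M).

bbbbbbba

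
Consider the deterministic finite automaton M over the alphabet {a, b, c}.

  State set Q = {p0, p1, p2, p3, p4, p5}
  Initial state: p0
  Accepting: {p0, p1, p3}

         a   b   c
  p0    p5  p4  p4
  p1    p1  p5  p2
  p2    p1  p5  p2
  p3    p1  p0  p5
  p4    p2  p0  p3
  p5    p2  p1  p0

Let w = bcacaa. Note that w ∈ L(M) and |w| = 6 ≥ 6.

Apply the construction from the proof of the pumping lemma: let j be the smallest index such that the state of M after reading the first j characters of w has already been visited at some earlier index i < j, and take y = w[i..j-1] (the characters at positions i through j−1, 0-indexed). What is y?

ca

State sequence: p0 -b-> p4 -c-> p3 -a-> p1 -c-> p2 -a-> p1 -a-> p1
First repeat at step 5: p1 was already visited.

So i = 3, j = 5, giving x = w[0:3] = bca, y = w[3:5] = ca, z = w[5:6] = a.
Check: |xy| = 5 ≤ 6 and |y| = 2 ≥ 1. Reading y takes M from p1 back to p1, so every xyⁱz is accepted.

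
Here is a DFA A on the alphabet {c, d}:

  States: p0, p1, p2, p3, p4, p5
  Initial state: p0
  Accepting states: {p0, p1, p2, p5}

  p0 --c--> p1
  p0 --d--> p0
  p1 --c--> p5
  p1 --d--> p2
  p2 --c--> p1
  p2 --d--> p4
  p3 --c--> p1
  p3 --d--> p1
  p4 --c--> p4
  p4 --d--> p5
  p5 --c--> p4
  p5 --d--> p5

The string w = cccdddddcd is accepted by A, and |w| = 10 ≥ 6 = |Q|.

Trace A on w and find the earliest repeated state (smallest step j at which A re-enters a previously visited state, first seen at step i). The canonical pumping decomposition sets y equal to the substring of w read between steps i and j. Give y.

cd

Run of A on w = c c c d d d d d c d:
  step 0: p0  (start)
  step 1: p1  (read c: p0→p1)
  step 2: p5  (read c: p1→p5)
  step 3: p4  (read c: p5→p4)
  step 4: p5  (read d: p4→p5)   ← first repeat (p5 seen earlier)
  step 5: p5  (read d: p5→p5)
  step 6: p5  (read d: p5→p5)
  step 7: p5  (read d: p5→p5)
  step 8: p5  (read d: p5→p5)
  step 9: p4  (read c: p5→p4)
  step 10: p5  (read d: p4→p5)

So i = 2, j = 4, giving x = w[0:2] = cc, y = w[2:4] = cd, z = w[4:10] = ddddcd.
Check: |xy| = 4 ≤ 6 and |y| = 2 ≥ 1. Reading y takes A from p5 back to p5, so every xyⁱz is accepted.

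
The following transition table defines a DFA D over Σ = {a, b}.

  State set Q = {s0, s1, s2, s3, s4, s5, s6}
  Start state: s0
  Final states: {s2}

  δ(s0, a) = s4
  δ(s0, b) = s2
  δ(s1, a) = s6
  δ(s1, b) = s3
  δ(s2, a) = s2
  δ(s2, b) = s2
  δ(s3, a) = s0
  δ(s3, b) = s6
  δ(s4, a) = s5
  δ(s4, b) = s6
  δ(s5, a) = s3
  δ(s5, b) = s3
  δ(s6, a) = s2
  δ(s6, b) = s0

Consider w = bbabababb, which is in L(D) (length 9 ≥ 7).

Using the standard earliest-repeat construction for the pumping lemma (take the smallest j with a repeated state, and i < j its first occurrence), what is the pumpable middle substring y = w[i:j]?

State sequence: s0 -b-> s2 -b-> s2 -a-> s2 -b-> s2 -a-> s2 -b-> s2 -a-> s2 -b-> s2 -b-> s2
First repeat at step 2: s2 was already visited.

So i = 1, j = 2, giving x = w[0:1] = b, y = w[1:2] = b, z = w[2:9] = abababb.
Check: |xy| = 2 ≤ 7 and |y| = 1 ≥ 1. Reading y takes D from s2 back to s2, so every xyⁱz is accepted.
Pumping length from the standard proof: p = 7 (the number of states). The repeated state found above gives |xy| = j ≤ 7 and |y| = j − i ≥ 1.

b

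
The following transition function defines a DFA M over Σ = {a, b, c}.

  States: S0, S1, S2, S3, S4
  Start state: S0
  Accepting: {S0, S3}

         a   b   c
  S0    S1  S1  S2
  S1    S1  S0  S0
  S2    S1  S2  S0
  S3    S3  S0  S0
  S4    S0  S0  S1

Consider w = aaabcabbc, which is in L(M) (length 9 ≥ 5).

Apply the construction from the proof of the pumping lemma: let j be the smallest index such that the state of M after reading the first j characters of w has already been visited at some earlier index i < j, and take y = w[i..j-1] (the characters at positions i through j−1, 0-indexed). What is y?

a

State sequence: S0 -a-> S1 -a-> S1 -a-> S1 -b-> S0 -c-> S2 -a-> S1 -b-> S0 -b-> S1 -c-> S0
First repeat at step 2: S1 was already visited.

So i = 1, j = 2, giving x = w[0:1] = a, y = w[1:2] = a, z = w[2:9] = abcabbc.
Check: |xy| = 2 ≤ 5 and |y| = 1 ≥ 1. Reading y takes M from S1 back to S1, so every xyⁱz is accepted.
The DFA has 5 states, so the proof of the pumping lemma guarantees a repeated state among the first 5+1 visited; the segment between the two visits is the pumpable y.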